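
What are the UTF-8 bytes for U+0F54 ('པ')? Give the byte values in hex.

U+0F54 = 0xF54 = 3924 decimal. In range U+0800–U+FFFF → 3-byte form: 1110xxxx 10xxxxxx 10xxxxxx.
Binary (16 bits): 0000111101010100.
Split 4+6+6: 0000 | 111101 | 010100.
Byte 1: 11100000 = 0xE0.
Byte 2: 10111101 = 0xBD.
Byte 3: 10010100 = 0x94.

E0 BD 94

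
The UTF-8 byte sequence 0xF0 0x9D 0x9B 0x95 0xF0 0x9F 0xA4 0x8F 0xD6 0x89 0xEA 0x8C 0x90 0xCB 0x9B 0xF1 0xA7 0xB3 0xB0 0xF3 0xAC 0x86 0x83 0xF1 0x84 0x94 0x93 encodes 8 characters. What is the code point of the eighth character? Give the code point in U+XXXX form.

Offset 0: leading byte 0xF0 = 11110000 → 4-byte char #1 = F0 9D 9B 95.
Offset 4: leading byte 0xF0 = 11110000 → 4-byte char #2 = F0 9F A4 8F.
Offset 8: leading byte 0xD6 = 11010110 → 2-byte char #3 = D6 89.
Offset 10: leading byte 0xEA = 11101010 → 3-byte char #4 = EA 8C 90.
Offset 13: leading byte 0xCB = 11001011 → 2-byte char #5 = CB 9B.
Offset 15: leading byte 0xF1 = 11110001 → 4-byte char #6 = F1 A7 B3 B0.
Offset 19: leading byte 0xF3 = 11110011 → 4-byte char #7 = F3 AC 86 83.
Offset 23: leading byte 0xF1 = 11110001 → 4-byte char #8 = F1 84 94 93.
Leading byte 0xF1 = 11110001 matches 11110xxx → 4-byte sequence.
Byte 1: 0xF1 = 11110001, payload 001 (3 bits).
Byte 2: 0x84 = 10000100 (10xxxxxx ✓), payload 000100.
Byte 3: 0x94 = 10010100 (10xxxxxx ✓), payload 010100.
Byte 4: 0x93 = 10010011 (10xxxxxx ✓), payload 010011.
Concatenate: 001000100010100010011 = 0x44513 (21 bits → U+44513).

U+44513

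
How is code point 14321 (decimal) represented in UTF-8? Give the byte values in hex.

E3 9F B1

U+37F1 = 0x37F1 = 14321 decimal. In range U+0800–U+FFFF → 3-byte form: 1110xxxx 10xxxxxx 10xxxxxx.
Binary (16 bits): 0011011111110001.
Split 4+6+6: 0011 | 011111 | 110001.
Byte 1: 11100011 = 0xE3.
Byte 2: 10011111 = 0x9F.
Byte 3: 10110001 = 0xB1.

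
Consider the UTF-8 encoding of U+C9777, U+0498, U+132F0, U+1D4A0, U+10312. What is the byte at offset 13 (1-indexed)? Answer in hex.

1-indexed offset 13 is 0-indexed offset 12.
U+C9777 → 4-byte form F3 89 9D B7 at offsets 0–3.
U+0498 → 2-byte form D2 98 at offsets 4–5.
U+132F0 → 4-byte form F0 93 8B B0 at offsets 6–9.
U+1D4A0 → 4-byte form F0 9D 92 A0 at offsets 10–13.
Offset 12 falls in char 4's range; it's byte 3 of F0 9D 92 A0 = 0x92.

0x92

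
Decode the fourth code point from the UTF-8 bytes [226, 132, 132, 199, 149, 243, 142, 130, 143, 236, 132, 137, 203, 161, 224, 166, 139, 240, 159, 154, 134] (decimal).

Offset 0: leading byte 0xE2 = 11100010 → 3-byte char #1 = E2 84 84.
Offset 3: leading byte 0xC7 = 11000111 → 2-byte char #2 = C7 95.
Offset 5: leading byte 0xF3 = 11110011 → 4-byte char #3 = F3 8E 82 8F.
Offset 9: leading byte 0xEC = 11101100 → 3-byte char #4 = EC 84 89.
Leading byte 0xEC = 11101100 matches 1110xxxx → 3-byte sequence.
Byte 1: 0xEC = 11101100, payload 1100 (4 bits).
Byte 2: 0x84 = 10000100 (10xxxxxx ✓), payload 000100.
Byte 3: 0x89 = 10001001 (10xxxxxx ✓), payload 001001.
Concatenate: 1100000100001001 = 0xC109 (16 bits → U+C109).

U+C109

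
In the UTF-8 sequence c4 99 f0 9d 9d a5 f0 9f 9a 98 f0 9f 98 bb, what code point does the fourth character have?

U+1F63B

Offset 0: leading byte 0xC4 = 11000100 → 2-byte char #1 = C4 99.
Offset 2: leading byte 0xF0 = 11110000 → 4-byte char #2 = F0 9D 9D A5.
Offset 6: leading byte 0xF0 = 11110000 → 4-byte char #3 = F0 9F 9A 98.
Offset 10: leading byte 0xF0 = 11110000 → 4-byte char #4 = F0 9F 98 BB.
Leading byte 0xF0 = 11110000 matches 11110xxx → 4-byte sequence.
Byte 1: 0xF0 = 11110000, payload 000 (3 bits).
Byte 2: 0x9F = 10011111 (10xxxxxx ✓), payload 011111.
Byte 3: 0x98 = 10011000 (10xxxxxx ✓), payload 011000.
Byte 4: 0xBB = 10111011 (10xxxxxx ✓), payload 111011.
Concatenate: 000011111011000111011 = 0x1F63B (21 bits → U+1F63B).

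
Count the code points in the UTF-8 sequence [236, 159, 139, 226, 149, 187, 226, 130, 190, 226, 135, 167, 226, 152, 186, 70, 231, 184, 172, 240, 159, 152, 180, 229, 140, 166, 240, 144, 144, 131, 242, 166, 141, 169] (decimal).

Byte at offset 0: 0xEC = 11101100 → 3-byte char (#1). Advance 3.
Byte at offset 3: 0xE2 = 11100010 → 3-byte char (#2). Advance 3.
Byte at offset 6: 0xE2 = 11100010 → 3-byte char (#3). Advance 3.
Byte at offset 9: 0xE2 = 11100010 → 3-byte char (#4). Advance 3.
Byte at offset 12: 0xE2 = 11100010 → 3-byte char (#5). Advance 3.
Byte at offset 15: 0x46 = 01000110 → 1-byte char (#6). Advance 1.
Byte at offset 16: 0xE7 = 11100111 → 3-byte char (#7). Advance 3.
Byte at offset 19: 0xF0 = 11110000 → 4-byte char (#8). Advance 4.
Byte at offset 23: 0xE5 = 11100101 → 3-byte char (#9). Advance 3.
Byte at offset 26: 0xF0 = 11110000 → 4-byte char (#10). Advance 4.
Byte at offset 30: 0xF2 = 11110010 → 4-byte char (#11). Advance 4.
Reached end at offset 34 after 11 code points.

11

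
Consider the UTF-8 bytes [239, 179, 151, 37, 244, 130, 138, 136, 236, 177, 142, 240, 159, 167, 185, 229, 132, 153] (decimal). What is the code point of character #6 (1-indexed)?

Offset 0: leading byte 0xEF = 11101111 → 3-byte char #1 = EF B3 97.
Offset 3: leading byte 0x25 = 00100101 → 1-byte char #2 = 25.
Offset 4: leading byte 0xF4 = 11110100 → 4-byte char #3 = F4 82 8A 88.
Offset 8: leading byte 0xEC = 11101100 → 3-byte char #4 = EC B1 8E.
Offset 11: leading byte 0xF0 = 11110000 → 4-byte char #5 = F0 9F A7 B9.
Offset 15: leading byte 0xE5 = 11100101 → 3-byte char #6 = E5 84 99.
Leading byte 0xE5 = 11100101 matches 1110xxxx → 3-byte sequence.
Byte 1: 0xE5 = 11100101, payload 0101 (4 bits).
Byte 2: 0x84 = 10000100 (10xxxxxx ✓), payload 000100.
Byte 3: 0x99 = 10011001 (10xxxxxx ✓), payload 011001.
Concatenate: 0101000100011001 = 0x5119 (16 bits → U+5119).

U+5119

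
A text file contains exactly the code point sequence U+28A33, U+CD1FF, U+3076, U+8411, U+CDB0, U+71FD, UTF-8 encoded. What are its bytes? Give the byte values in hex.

F0 A8 A8 B3 F3 8D 87 BF E3 81 B6 E8 90 91 EC B6 B0 E7 87 BD

U+28A33: 4-byte form → F0 A8 A8 B3.
U+CD1FF: 4-byte form → F3 8D 87 BF.
U+3076: 3-byte form → E3 81 B6.
U+8411: 3-byte form → E8 90 91.
U+CDB0: 3-byte form → EC B6 B0.
U+71FD: 3-byte form → E7 87 BD.
Concatenated (20 bytes): F0 A8 A8 B3 F3 8D 87 BF E3 81 B6 E8 90 91 EC B6 B0 E7 87 BD.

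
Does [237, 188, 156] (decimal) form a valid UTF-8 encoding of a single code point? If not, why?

invalid (encodes a surrogate (U+D800–U+DFFF))

Structurally a 3-byte sequence; payload = 0xDF1C.
But 0xDF1C is in U+D800–U+DFFF, the surrogate range. Surrogates are not Unicode scalar values and are forbidden in UTF-8.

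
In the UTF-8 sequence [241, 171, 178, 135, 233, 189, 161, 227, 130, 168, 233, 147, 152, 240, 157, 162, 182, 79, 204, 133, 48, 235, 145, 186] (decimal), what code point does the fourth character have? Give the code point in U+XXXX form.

Offset 0: leading byte 0xF1 = 11110001 → 4-byte char #1 = F1 AB B2 87.
Offset 4: leading byte 0xE9 = 11101001 → 3-byte char #2 = E9 BD A1.
Offset 7: leading byte 0xE3 = 11100011 → 3-byte char #3 = E3 82 A8.
Offset 10: leading byte 0xE9 = 11101001 → 3-byte char #4 = E9 93 98.
Leading byte 0xE9 = 11101001 matches 1110xxxx → 3-byte sequence.
Byte 1: 0xE9 = 11101001, payload 1001 (4 bits).
Byte 2: 0x93 = 10010011 (10xxxxxx ✓), payload 010011.
Byte 3: 0x98 = 10011000 (10xxxxxx ✓), payload 011000.
Concatenate: 1001010011011000 = 0x94D8 (16 bits → U+94D8).

U+94D8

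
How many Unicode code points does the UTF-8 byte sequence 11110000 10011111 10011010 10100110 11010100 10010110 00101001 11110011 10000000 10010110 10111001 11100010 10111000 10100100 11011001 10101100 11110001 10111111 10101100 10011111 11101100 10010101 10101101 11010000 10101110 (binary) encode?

9

Byte at offset 0: 0xF0 = 11110000 → 4-byte char (#1). Advance 4.
Byte at offset 4: 0xD4 = 11010100 → 2-byte char (#2). Advance 2.
Byte at offset 6: 0x29 = 00101001 → 1-byte char (#3). Advance 1.
Byte at offset 7: 0xF3 = 11110011 → 4-byte char (#4). Advance 4.
Byte at offset 11: 0xE2 = 11100010 → 3-byte char (#5). Advance 3.
Byte at offset 14: 0xD9 = 11011001 → 2-byte char (#6). Advance 2.
Byte at offset 16: 0xF1 = 11110001 → 4-byte char (#7). Advance 4.
Byte at offset 20: 0xEC = 11101100 → 3-byte char (#8). Advance 3.
Byte at offset 23: 0xD0 = 11010000 → 2-byte char (#9). Advance 2.
Reached end at offset 25 after 9 code points.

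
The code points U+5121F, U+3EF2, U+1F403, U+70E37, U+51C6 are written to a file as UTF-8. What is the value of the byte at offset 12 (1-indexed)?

1-indexed offset 12 is 0-indexed offset 11.
U+5121F → 4-byte form F1 91 88 9F at offsets 0–3.
U+3EF2 → 3-byte form E3 BB B2 at offsets 4–6.
U+1F403 → 4-byte form F0 9F 90 83 at offsets 7–10.
U+70E37 → 4-byte form F1 B0 B8 B7 at offsets 11–14.
Offset 11 falls in char 4's range; it's byte 1 of F1 B0 B8 B7 = 0xF1.

0xF1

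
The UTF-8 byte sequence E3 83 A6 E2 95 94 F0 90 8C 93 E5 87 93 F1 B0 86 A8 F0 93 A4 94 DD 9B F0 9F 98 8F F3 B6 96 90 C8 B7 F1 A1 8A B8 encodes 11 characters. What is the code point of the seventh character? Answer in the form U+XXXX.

U+075B

Offset 0: leading byte 0xE3 = 11100011 → 3-byte char #1 = E3 83 A6.
Offset 3: leading byte 0xE2 = 11100010 → 3-byte char #2 = E2 95 94.
Offset 6: leading byte 0xF0 = 11110000 → 4-byte char #3 = F0 90 8C 93.
Offset 10: leading byte 0xE5 = 11100101 → 3-byte char #4 = E5 87 93.
Offset 13: leading byte 0xF1 = 11110001 → 4-byte char #5 = F1 B0 86 A8.
Offset 17: leading byte 0xF0 = 11110000 → 4-byte char #6 = F0 93 A4 94.
Offset 21: leading byte 0xDD = 11011101 → 2-byte char #7 = DD 9B.
Leading byte 0xDD = 11011101 matches 110xxxxx → 2-byte sequence.
Byte 1: 0xDD = 11011101, payload 11101 (5 bits).
Byte 2: 0x9B = 10011011 (10xxxxxx ✓), payload 011011.
Concatenate: 11101011011 = 0x75B (11 bits → U+075B).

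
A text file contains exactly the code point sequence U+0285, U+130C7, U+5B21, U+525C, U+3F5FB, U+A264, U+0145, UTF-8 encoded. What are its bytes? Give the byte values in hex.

U+0285: 2-byte form → CA 85.
U+130C7: 4-byte form → F0 93 83 87.
U+5B21: 3-byte form → E5 AC A1.
U+525C: 3-byte form → E5 89 9C.
U+3F5FB: 4-byte form → F0 BF 97 BB.
U+A264: 3-byte form → EA 89 A4.
U+0145: 2-byte form → C5 85.
Concatenated (21 bytes): CA 85 F0 93 83 87 E5 AC A1 E5 89 9C F0 BF 97 BB EA 89 A4 C5 85.

CA 85 F0 93 83 87 E5 AC A1 E5 89 9C F0 BF 97 BB EA 89 A4 C5 85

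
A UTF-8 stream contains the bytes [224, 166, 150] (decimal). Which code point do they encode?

U+0996

Leading byte 0xE0 = 11100000 matches 1110xxxx → 3-byte sequence.
Byte 1: 0xE0 = 11100000, payload 0000 (4 bits).
Byte 2: 0xA6 = 10100110 (10xxxxxx ✓), payload 100110.
Byte 3: 0x96 = 10010110 (10xxxxxx ✓), payload 010110.
Concatenate: 0000100110010110 = 0x996 (16 bits → U+0996).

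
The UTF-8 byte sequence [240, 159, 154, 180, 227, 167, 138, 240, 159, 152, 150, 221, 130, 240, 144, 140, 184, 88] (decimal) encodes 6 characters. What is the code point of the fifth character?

Offset 0: leading byte 0xF0 = 11110000 → 4-byte char #1 = F0 9F 9A B4.
Offset 4: leading byte 0xE3 = 11100011 → 3-byte char #2 = E3 A7 8A.
Offset 7: leading byte 0xF0 = 11110000 → 4-byte char #3 = F0 9F 98 96.
Offset 11: leading byte 0xDD = 11011101 → 2-byte char #4 = DD 82.
Offset 13: leading byte 0xF0 = 11110000 → 4-byte char #5 = F0 90 8C B8.
Leading byte 0xF0 = 11110000 matches 11110xxx → 4-byte sequence.
Byte 1: 0xF0 = 11110000, payload 000 (3 bits).
Byte 2: 0x90 = 10010000 (10xxxxxx ✓), payload 010000.
Byte 3: 0x8C = 10001100 (10xxxxxx ✓), payload 001100.
Byte 4: 0xB8 = 10111000 (10xxxxxx ✓), payload 111000.
Concatenate: 000010000001100111000 = 0x10338 (21 bits → U+10338).

U+10338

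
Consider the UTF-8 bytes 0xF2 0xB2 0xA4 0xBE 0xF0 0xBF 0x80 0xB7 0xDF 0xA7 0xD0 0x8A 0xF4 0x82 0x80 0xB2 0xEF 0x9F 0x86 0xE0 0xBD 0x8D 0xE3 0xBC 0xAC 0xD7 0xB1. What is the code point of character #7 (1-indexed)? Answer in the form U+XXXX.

Offset 0: leading byte 0xF2 = 11110010 → 4-byte char #1 = F2 B2 A4 BE.
Offset 4: leading byte 0xF0 = 11110000 → 4-byte char #2 = F0 BF 80 B7.
Offset 8: leading byte 0xDF = 11011111 → 2-byte char #3 = DF A7.
Offset 10: leading byte 0xD0 = 11010000 → 2-byte char #4 = D0 8A.
Offset 12: leading byte 0xF4 = 11110100 → 4-byte char #5 = F4 82 80 B2.
Offset 16: leading byte 0xEF = 11101111 → 3-byte char #6 = EF 9F 86.
Offset 19: leading byte 0xE0 = 11100000 → 3-byte char #7 = E0 BD 8D.
Leading byte 0xE0 = 11100000 matches 1110xxxx → 3-byte sequence.
Byte 1: 0xE0 = 11100000, payload 0000 (4 bits).
Byte 2: 0xBD = 10111101 (10xxxxxx ✓), payload 111101.
Byte 3: 0x8D = 10001101 (10xxxxxx ✓), payload 001101.
Concatenate: 0000111101001101 = 0xF4D (16 bits → U+0F4D).

U+0F4D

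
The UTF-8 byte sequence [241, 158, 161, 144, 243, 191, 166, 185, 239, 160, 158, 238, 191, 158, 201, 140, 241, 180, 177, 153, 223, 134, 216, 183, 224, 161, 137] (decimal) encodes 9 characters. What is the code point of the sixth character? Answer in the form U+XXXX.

Offset 0: leading byte 0xF1 = 11110001 → 4-byte char #1 = F1 9E A1 90.
Offset 4: leading byte 0xF3 = 11110011 → 4-byte char #2 = F3 BF A6 B9.
Offset 8: leading byte 0xEF = 11101111 → 3-byte char #3 = EF A0 9E.
Offset 11: leading byte 0xEE = 11101110 → 3-byte char #4 = EE BF 9E.
Offset 14: leading byte 0xC9 = 11001001 → 2-byte char #5 = C9 8C.
Offset 16: leading byte 0xF1 = 11110001 → 4-byte char #6 = F1 B4 B1 99.
Leading byte 0xF1 = 11110001 matches 11110xxx → 4-byte sequence.
Byte 1: 0xF1 = 11110001, payload 001 (3 bits).
Byte 2: 0xB4 = 10110100 (10xxxxxx ✓), payload 110100.
Byte 3: 0xB1 = 10110001 (10xxxxxx ✓), payload 110001.
Byte 4: 0x99 = 10011001 (10xxxxxx ✓), payload 011001.
Concatenate: 001110100110001011001 = 0x74C59 (21 bits → U+74C59).

U+74C59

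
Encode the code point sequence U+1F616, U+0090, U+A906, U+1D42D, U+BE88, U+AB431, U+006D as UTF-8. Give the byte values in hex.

F0 9F 98 96 C2 90 EA A4 86 F0 9D 90 AD EB BA 88 F2 AB 90 B1 6D

U+1F616: 4-byte form → F0 9F 98 96.
U+0090: 2-byte form → C2 90.
U+A906: 3-byte form → EA A4 86.
U+1D42D: 4-byte form → F0 9D 90 AD.
U+BE88: 3-byte form → EB BA 88.
U+AB431: 4-byte form → F2 AB 90 B1.
U+006D: 1-byte form → 6D.
Concatenated (21 bytes): F0 9F 98 96 C2 90 EA A4 86 F0 9D 90 AD EB BA 88 F2 AB 90 B1 6D.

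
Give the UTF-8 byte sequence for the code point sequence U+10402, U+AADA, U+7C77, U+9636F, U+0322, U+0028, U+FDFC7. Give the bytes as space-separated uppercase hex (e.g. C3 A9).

F0 90 90 82 EA AB 9A E7 B1 B7 F2 96 8D AF CC A2 28 F3 BD BF 87

U+10402: 4-byte form → F0 90 90 82.
U+AADA: 3-byte form → EA AB 9A.
U+7C77: 3-byte form → E7 B1 B7.
U+9636F: 4-byte form → F2 96 8D AF.
U+0322: 2-byte form → CC A2.
U+0028: 1-byte form → 28.
U+FDFC7: 4-byte form → F3 BD BF 87.
Concatenated (21 bytes): F0 90 90 82 EA AB 9A E7 B1 B7 F2 96 8D AF CC A2 28 F3 BD BF 87.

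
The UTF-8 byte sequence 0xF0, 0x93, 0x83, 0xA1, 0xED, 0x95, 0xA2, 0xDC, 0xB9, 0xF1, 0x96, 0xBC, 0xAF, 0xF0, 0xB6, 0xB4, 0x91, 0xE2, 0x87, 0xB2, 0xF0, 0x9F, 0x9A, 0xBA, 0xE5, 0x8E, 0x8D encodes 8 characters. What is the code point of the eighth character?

U+538D

Offset 0: leading byte 0xF0 = 11110000 → 4-byte char #1 = F0 93 83 A1.
Offset 4: leading byte 0xED = 11101101 → 3-byte char #2 = ED 95 A2.
Offset 7: leading byte 0xDC = 11011100 → 2-byte char #3 = DC B9.
Offset 9: leading byte 0xF1 = 11110001 → 4-byte char #4 = F1 96 BC AF.
Offset 13: leading byte 0xF0 = 11110000 → 4-byte char #5 = F0 B6 B4 91.
Offset 17: leading byte 0xE2 = 11100010 → 3-byte char #6 = E2 87 B2.
Offset 20: leading byte 0xF0 = 11110000 → 4-byte char #7 = F0 9F 9A BA.
Offset 24: leading byte 0xE5 = 11100101 → 3-byte char #8 = E5 8E 8D.
Leading byte 0xE5 = 11100101 matches 1110xxxx → 3-byte sequence.
Byte 1: 0xE5 = 11100101, payload 0101 (4 bits).
Byte 2: 0x8E = 10001110 (10xxxxxx ✓), payload 001110.
Byte 3: 0x8D = 10001101 (10xxxxxx ✓), payload 001101.
Concatenate: 0101001110001101 = 0x538D (16 bits → U+538D).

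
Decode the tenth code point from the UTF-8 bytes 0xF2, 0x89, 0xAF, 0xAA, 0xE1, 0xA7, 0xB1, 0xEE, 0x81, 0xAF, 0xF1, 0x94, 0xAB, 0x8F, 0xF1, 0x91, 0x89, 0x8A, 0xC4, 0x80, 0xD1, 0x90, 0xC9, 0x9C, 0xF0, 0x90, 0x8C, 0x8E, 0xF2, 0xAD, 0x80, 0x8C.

U+AD00C

Offset 0: leading byte 0xF2 = 11110010 → 4-byte char #1 = F2 89 AF AA.
Offset 4: leading byte 0xE1 = 11100001 → 3-byte char #2 = E1 A7 B1.
Offset 7: leading byte 0xEE = 11101110 → 3-byte char #3 = EE 81 AF.
Offset 10: leading byte 0xF1 = 11110001 → 4-byte char #4 = F1 94 AB 8F.
Offset 14: leading byte 0xF1 = 11110001 → 4-byte char #5 = F1 91 89 8A.
Offset 18: leading byte 0xC4 = 11000100 → 2-byte char #6 = C4 80.
Offset 20: leading byte 0xD1 = 11010001 → 2-byte char #7 = D1 90.
Offset 22: leading byte 0xC9 = 11001001 → 2-byte char #8 = C9 9C.
Offset 24: leading byte 0xF0 = 11110000 → 4-byte char #9 = F0 90 8C 8E.
Offset 28: leading byte 0xF2 = 11110010 → 4-byte char #10 = F2 AD 80 8C.
Leading byte 0xF2 = 11110010 matches 11110xxx → 4-byte sequence.
Byte 1: 0xF2 = 11110010, payload 010 (3 bits).
Byte 2: 0xAD = 10101101 (10xxxxxx ✓), payload 101101.
Byte 3: 0x80 = 10000000 (10xxxxxx ✓), payload 000000.
Byte 4: 0x8C = 10001100 (10xxxxxx ✓), payload 001100.
Concatenate: 010101101000000001100 = 0xAD00C (21 bits → U+AD00C).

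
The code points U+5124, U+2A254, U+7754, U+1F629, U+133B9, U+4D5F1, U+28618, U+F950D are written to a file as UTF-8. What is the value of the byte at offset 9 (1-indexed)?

0x9D

1-indexed offset 9 is 0-indexed offset 8.
U+5124 → 3-byte form E5 84 A4 at offsets 0–2.
U+2A254 → 4-byte form F0 AA 89 94 at offsets 3–6.
U+7754 → 3-byte form E7 9D 94 at offsets 7–9.
Offset 8 falls in char 3's range; it's byte 2 of E7 9D 94 = 0x9D.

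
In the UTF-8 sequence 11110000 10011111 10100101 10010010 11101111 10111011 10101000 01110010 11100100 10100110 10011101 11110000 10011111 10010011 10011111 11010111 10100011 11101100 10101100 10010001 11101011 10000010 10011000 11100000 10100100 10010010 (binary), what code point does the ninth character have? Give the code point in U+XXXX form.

Offset 0: leading byte 0xF0 = 11110000 → 4-byte char #1 = F0 9F A5 92.
Offset 4: leading byte 0xEF = 11101111 → 3-byte char #2 = EF BB A8.
Offset 7: leading byte 0x72 = 01110010 → 1-byte char #3 = 72.
Offset 8: leading byte 0xE4 = 11100100 → 3-byte char #4 = E4 A6 9D.
Offset 11: leading byte 0xF0 = 11110000 → 4-byte char #5 = F0 9F 93 9F.
Offset 15: leading byte 0xD7 = 11010111 → 2-byte char #6 = D7 A3.
Offset 17: leading byte 0xEC = 11101100 → 3-byte char #7 = EC AC 91.
Offset 20: leading byte 0xEB = 11101011 → 3-byte char #8 = EB 82 98.
Offset 23: leading byte 0xE0 = 11100000 → 3-byte char #9 = E0 A4 92.
Leading byte 0xE0 = 11100000 matches 1110xxxx → 3-byte sequence.
Byte 1: 0xE0 = 11100000, payload 0000 (4 bits).
Byte 2: 0xA4 = 10100100 (10xxxxxx ✓), payload 100100.
Byte 3: 0x92 = 10010010 (10xxxxxx ✓), payload 010010.
Concatenate: 0000100100010010 = 0x912 (16 bits → U+0912).

U+0912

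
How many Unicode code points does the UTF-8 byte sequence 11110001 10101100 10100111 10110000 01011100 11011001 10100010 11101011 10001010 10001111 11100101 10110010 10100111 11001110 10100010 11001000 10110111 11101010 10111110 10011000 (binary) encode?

8

Byte at offset 0: 0xF1 = 11110001 → 4-byte char (#1). Advance 4.
Byte at offset 4: 0x5C = 01011100 → 1-byte char (#2). Advance 1.
Byte at offset 5: 0xD9 = 11011001 → 2-byte char (#3). Advance 2.
Byte at offset 7: 0xEB = 11101011 → 3-byte char (#4). Advance 3.
Byte at offset 10: 0xE5 = 11100101 → 3-byte char (#5). Advance 3.
Byte at offset 13: 0xCE = 11001110 → 2-byte char (#6). Advance 2.
Byte at offset 15: 0xC8 = 11001000 → 2-byte char (#7). Advance 2.
Byte at offset 17: 0xEA = 11101010 → 3-byte char (#8). Advance 3.
Reached end at offset 20 after 8 code points.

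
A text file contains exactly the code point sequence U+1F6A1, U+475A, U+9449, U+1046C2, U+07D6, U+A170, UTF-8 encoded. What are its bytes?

F0 9F 9A A1 E4 9D 9A E9 91 89 F4 84 9B 82 DF 96 EA 85 B0

U+1F6A1: 4-byte form → F0 9F 9A A1.
U+475A: 3-byte form → E4 9D 9A.
U+9449: 3-byte form → E9 91 89.
U+1046C2: 4-byte form → F4 84 9B 82.
U+07D6: 2-byte form → DF 96.
U+A170: 3-byte form → EA 85 B0.
Concatenated (19 bytes): F0 9F 9A A1 E4 9D 9A E9 91 89 F4 84 9B 82 DF 96 EA 85 B0.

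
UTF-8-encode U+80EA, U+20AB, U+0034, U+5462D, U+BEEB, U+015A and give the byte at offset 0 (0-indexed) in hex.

0xE8

U+80EA → 3-byte form E8 83 AA at offsets 0–2.
Offset 0 falls in char 1's range; it's byte 1 of E8 83 AA = 0xE8.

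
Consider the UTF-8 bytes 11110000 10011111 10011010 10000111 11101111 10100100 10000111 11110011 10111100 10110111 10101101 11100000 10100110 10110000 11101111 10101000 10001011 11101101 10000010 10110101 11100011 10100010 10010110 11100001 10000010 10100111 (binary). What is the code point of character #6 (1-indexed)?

Offset 0: leading byte 0xF0 = 11110000 → 4-byte char #1 = F0 9F 9A 87.
Offset 4: leading byte 0xEF = 11101111 → 3-byte char #2 = EF A4 87.
Offset 7: leading byte 0xF3 = 11110011 → 4-byte char #3 = F3 BC B7 AD.
Offset 11: leading byte 0xE0 = 11100000 → 3-byte char #4 = E0 A6 B0.
Offset 14: leading byte 0xEF = 11101111 → 3-byte char #5 = EF A8 8B.
Offset 17: leading byte 0xED = 11101101 → 3-byte char #6 = ED 82 B5.
Leading byte 0xED = 11101101 matches 1110xxxx → 3-byte sequence.
Byte 1: 0xED = 11101101, payload 1101 (4 bits).
Byte 2: 0x82 = 10000010 (10xxxxxx ✓), payload 000010.
Byte 3: 0xB5 = 10110101 (10xxxxxx ✓), payload 110101.
Concatenate: 1101000010110101 = 0xD0B5 (16 bits → U+D0B5).

U+D0B5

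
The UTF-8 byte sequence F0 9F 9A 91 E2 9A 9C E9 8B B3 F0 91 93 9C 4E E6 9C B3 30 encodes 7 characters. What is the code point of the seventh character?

Offset 0: leading byte 0xF0 = 11110000 → 4-byte char #1 = F0 9F 9A 91.
Offset 4: leading byte 0xE2 = 11100010 → 3-byte char #2 = E2 9A 9C.
Offset 7: leading byte 0xE9 = 11101001 → 3-byte char #3 = E9 8B B3.
Offset 10: leading byte 0xF0 = 11110000 → 4-byte char #4 = F0 91 93 9C.
Offset 14: leading byte 0x4E = 01001110 → 1-byte char #5 = 4E.
Offset 15: leading byte 0xE6 = 11100110 → 3-byte char #6 = E6 9C B3.
Offset 18: leading byte 0x30 = 00110000 → 1-byte char #7 = 30.
Leading byte 0x30 = 00110000 matches 0xxxxxxx → 1-byte sequence.
Byte 1: 0x30 = 00110000, payload 0110000 (7 bits).
Concatenate: 0110000 = 0x30 (7 bits → U+0030).

U+0030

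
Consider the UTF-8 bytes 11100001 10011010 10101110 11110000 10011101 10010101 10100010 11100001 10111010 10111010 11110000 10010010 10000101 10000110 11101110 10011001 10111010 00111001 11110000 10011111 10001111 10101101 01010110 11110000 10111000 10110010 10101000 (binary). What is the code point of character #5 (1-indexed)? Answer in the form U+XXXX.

U+E67A

Offset 0: leading byte 0xE1 = 11100001 → 3-byte char #1 = E1 9A AE.
Offset 3: leading byte 0xF0 = 11110000 → 4-byte char #2 = F0 9D 95 A2.
Offset 7: leading byte 0xE1 = 11100001 → 3-byte char #3 = E1 BA BA.
Offset 10: leading byte 0xF0 = 11110000 → 4-byte char #4 = F0 92 85 86.
Offset 14: leading byte 0xEE = 11101110 → 3-byte char #5 = EE 99 BA.
Leading byte 0xEE = 11101110 matches 1110xxxx → 3-byte sequence.
Byte 1: 0xEE = 11101110, payload 1110 (4 bits).
Byte 2: 0x99 = 10011001 (10xxxxxx ✓), payload 011001.
Byte 3: 0xBA = 10111010 (10xxxxxx ✓), payload 111010.
Concatenate: 1110011001111010 = 0xE67A (16 bits → U+E67A).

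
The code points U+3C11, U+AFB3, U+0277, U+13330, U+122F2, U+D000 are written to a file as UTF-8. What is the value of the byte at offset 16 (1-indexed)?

0xB2

1-indexed offset 16 is 0-indexed offset 15.
U+3C11 → 3-byte form E3 B0 91 at offsets 0–2.
U+AFB3 → 3-byte form EA BE B3 at offsets 3–5.
U+0277 → 2-byte form C9 B7 at offsets 6–7.
U+13330 → 4-byte form F0 93 8C B0 at offsets 8–11.
U+122F2 → 4-byte form F0 92 8B B2 at offsets 12–15.
Offset 15 falls in char 5's range; it's byte 4 of F0 92 8B B2 = 0xB2.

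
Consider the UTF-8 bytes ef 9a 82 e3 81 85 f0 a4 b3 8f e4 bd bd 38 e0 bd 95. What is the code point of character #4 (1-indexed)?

Offset 0: leading byte 0xEF = 11101111 → 3-byte char #1 = EF 9A 82.
Offset 3: leading byte 0xE3 = 11100011 → 3-byte char #2 = E3 81 85.
Offset 6: leading byte 0xF0 = 11110000 → 4-byte char #3 = F0 A4 B3 8F.
Offset 10: leading byte 0xE4 = 11100100 → 3-byte char #4 = E4 BD BD.
Leading byte 0xE4 = 11100100 matches 1110xxxx → 3-byte sequence.
Byte 1: 0xE4 = 11100100, payload 0100 (4 bits).
Byte 2: 0xBD = 10111101 (10xxxxxx ✓), payload 111101.
Byte 3: 0xBD = 10111101 (10xxxxxx ✓), payload 111101.
Concatenate: 0100111101111101 = 0x4F7D (16 bits → U+4F7D).

U+4F7D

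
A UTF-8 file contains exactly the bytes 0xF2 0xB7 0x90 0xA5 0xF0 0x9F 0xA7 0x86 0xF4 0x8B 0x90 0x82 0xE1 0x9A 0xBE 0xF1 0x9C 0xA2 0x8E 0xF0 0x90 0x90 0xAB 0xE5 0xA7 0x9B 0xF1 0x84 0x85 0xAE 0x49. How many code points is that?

9

Byte at offset 0: 0xF2 = 11110010 → 4-byte char (#1). Advance 4.
Byte at offset 4: 0xF0 = 11110000 → 4-byte char (#2). Advance 4.
Byte at offset 8: 0xF4 = 11110100 → 4-byte char (#3). Advance 4.
Byte at offset 12: 0xE1 = 11100001 → 3-byte char (#4). Advance 3.
Byte at offset 15: 0xF1 = 11110001 → 4-byte char (#5). Advance 4.
Byte at offset 19: 0xF0 = 11110000 → 4-byte char (#6). Advance 4.
Byte at offset 23: 0xE5 = 11100101 → 3-byte char (#7). Advance 3.
Byte at offset 26: 0xF1 = 11110001 → 4-byte char (#8). Advance 4.
Byte at offset 30: 0x49 = 01001001 → 1-byte char (#9). Advance 1.
Reached end at offset 31 after 9 code points.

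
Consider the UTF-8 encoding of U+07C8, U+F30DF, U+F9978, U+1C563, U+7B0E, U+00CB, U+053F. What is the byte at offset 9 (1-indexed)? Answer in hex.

0xA5

1-indexed offset 9 is 0-indexed offset 8.
U+07C8 → 2-byte form DF 88 at offsets 0–1.
U+F30DF → 4-byte form F3 B3 83 9F at offsets 2–5.
U+F9978 → 4-byte form F3 B9 A5 B8 at offsets 6–9.
Offset 8 falls in char 3's range; it's byte 3 of F3 B9 A5 B8 = 0xA5.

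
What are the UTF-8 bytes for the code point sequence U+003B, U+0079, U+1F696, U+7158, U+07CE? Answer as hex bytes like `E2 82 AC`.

3B 79 F0 9F 9A 96 E7 85 98 DF 8E

U+003B: 1-byte form → 3B.
U+0079: 1-byte form → 79.
U+1F696: 4-byte form → F0 9F 9A 96.
U+7158: 3-byte form → E7 85 98.
U+07CE: 2-byte form → DF 8E.
Concatenated (11 bytes): 3B 79 F0 9F 9A 96 E7 85 98 DF 8E.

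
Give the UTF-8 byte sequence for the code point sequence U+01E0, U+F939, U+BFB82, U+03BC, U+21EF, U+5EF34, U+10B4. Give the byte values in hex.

U+01E0: 2-byte form → C7 A0.
U+F939: 3-byte form → EF A4 B9.
U+BFB82: 4-byte form → F2 BF AE 82.
U+03BC: 2-byte form → CE BC.
U+21EF: 3-byte form → E2 87 AF.
U+5EF34: 4-byte form → F1 9E BC B4.
U+10B4: 3-byte form → E1 82 B4.
Concatenated (21 bytes): C7 A0 EF A4 B9 F2 BF AE 82 CE BC E2 87 AF F1 9E BC B4 E1 82 B4.

C7 A0 EF A4 B9 F2 BF AE 82 CE BC E2 87 AF F1 9E BC B4 E1 82 B4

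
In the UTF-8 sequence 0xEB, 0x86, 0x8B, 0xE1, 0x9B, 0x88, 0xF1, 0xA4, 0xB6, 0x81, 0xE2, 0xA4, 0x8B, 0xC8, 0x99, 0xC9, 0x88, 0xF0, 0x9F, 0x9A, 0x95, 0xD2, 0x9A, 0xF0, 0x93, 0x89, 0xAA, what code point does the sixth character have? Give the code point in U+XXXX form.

Offset 0: leading byte 0xEB = 11101011 → 3-byte char #1 = EB 86 8B.
Offset 3: leading byte 0xE1 = 11100001 → 3-byte char #2 = E1 9B 88.
Offset 6: leading byte 0xF1 = 11110001 → 4-byte char #3 = F1 A4 B6 81.
Offset 10: leading byte 0xE2 = 11100010 → 3-byte char #4 = E2 A4 8B.
Offset 13: leading byte 0xC8 = 11001000 → 2-byte char #5 = C8 99.
Offset 15: leading byte 0xC9 = 11001001 → 2-byte char #6 = C9 88.
Leading byte 0xC9 = 11001001 matches 110xxxxx → 2-byte sequence.
Byte 1: 0xC9 = 11001001, payload 01001 (5 bits).
Byte 2: 0x88 = 10001000 (10xxxxxx ✓), payload 001000.
Concatenate: 01001001000 = 0x248 (11 bits → U+0248).

U+0248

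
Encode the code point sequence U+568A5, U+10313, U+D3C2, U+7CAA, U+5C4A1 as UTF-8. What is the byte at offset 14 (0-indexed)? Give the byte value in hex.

U+568A5 → 4-byte form F1 96 A2 A5 at offsets 0–3.
U+10313 → 4-byte form F0 90 8C 93 at offsets 4–7.
U+D3C2 → 3-byte form ED 8F 82 at offsets 8–10.
U+7CAA → 3-byte form E7 B2 AA at offsets 11–13.
U+5C4A1 → 4-byte form F1 9C 92 A1 at offsets 14–17.
Offset 14 falls in char 5's range; it's byte 1 of F1 9C 92 A1 = 0xF1.

0xF1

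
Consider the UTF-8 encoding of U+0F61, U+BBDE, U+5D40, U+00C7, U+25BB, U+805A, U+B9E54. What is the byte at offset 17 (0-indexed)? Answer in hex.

0xF2

U+0F61 → 3-byte form E0 BD A1 at offsets 0–2.
U+BBDE → 3-byte form EB AF 9E at offsets 3–5.
U+5D40 → 3-byte form E5 B5 80 at offsets 6–8.
U+00C7 → 2-byte form C3 87 at offsets 9–10.
U+25BB → 3-byte form E2 96 BB at offsets 11–13.
U+805A → 3-byte form E8 81 9A at offsets 14–16.
U+B9E54 → 4-byte form F2 B9 B9 94 at offsets 17–20.
Offset 17 falls in char 7's range; it's byte 1 of F2 B9 B9 94 = 0xF2.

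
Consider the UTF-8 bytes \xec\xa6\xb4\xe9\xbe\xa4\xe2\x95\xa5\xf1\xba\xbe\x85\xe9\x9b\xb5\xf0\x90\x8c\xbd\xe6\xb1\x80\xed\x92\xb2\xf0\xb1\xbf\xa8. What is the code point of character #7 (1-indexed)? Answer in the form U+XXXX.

U+6C40

Offset 0: leading byte 0xEC = 11101100 → 3-byte char #1 = EC A6 B4.
Offset 3: leading byte 0xE9 = 11101001 → 3-byte char #2 = E9 BE A4.
Offset 6: leading byte 0xE2 = 11100010 → 3-byte char #3 = E2 95 A5.
Offset 9: leading byte 0xF1 = 11110001 → 4-byte char #4 = F1 BA BE 85.
Offset 13: leading byte 0xE9 = 11101001 → 3-byte char #5 = E9 9B B5.
Offset 16: leading byte 0xF0 = 11110000 → 4-byte char #6 = F0 90 8C BD.
Offset 20: leading byte 0xE6 = 11100110 → 3-byte char #7 = E6 B1 80.
Leading byte 0xE6 = 11100110 matches 1110xxxx → 3-byte sequence.
Byte 1: 0xE6 = 11100110, payload 0110 (4 bits).
Byte 2: 0xB1 = 10110001 (10xxxxxx ✓), payload 110001.
Byte 3: 0x80 = 10000000 (10xxxxxx ✓), payload 000000.
Concatenate: 0110110001000000 = 0x6C40 (16 bits → U+6C40).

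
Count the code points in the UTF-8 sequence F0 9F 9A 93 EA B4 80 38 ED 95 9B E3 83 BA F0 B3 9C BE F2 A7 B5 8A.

7

Byte at offset 0: 0xF0 = 11110000 → 4-byte char (#1). Advance 4.
Byte at offset 4: 0xEA = 11101010 → 3-byte char (#2). Advance 3.
Byte at offset 7: 0x38 = 00111000 → 1-byte char (#3). Advance 1.
Byte at offset 8: 0xED = 11101101 → 3-byte char (#4). Advance 3.
Byte at offset 11: 0xE3 = 11100011 → 3-byte char (#5). Advance 3.
Byte at offset 14: 0xF0 = 11110000 → 4-byte char (#6). Advance 4.
Byte at offset 18: 0xF2 = 11110010 → 4-byte char (#7). Advance 4.
Reached end at offset 22 after 7 code points.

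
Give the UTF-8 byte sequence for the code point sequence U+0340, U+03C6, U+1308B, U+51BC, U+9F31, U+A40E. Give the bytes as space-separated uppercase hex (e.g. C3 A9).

U+0340: 2-byte form → CD 80.
U+03C6: 2-byte form → CF 86.
U+1308B: 4-byte form → F0 93 82 8B.
U+51BC: 3-byte form → E5 86 BC.
U+9F31: 3-byte form → E9 BC B1.
U+A40E: 3-byte form → EA 90 8E.
Concatenated (17 bytes): CD 80 CF 86 F0 93 82 8B E5 86 BC E9 BC B1 EA 90 8E.

CD 80 CF 86 F0 93 82 8B E5 86 BC E9 BC B1 EA 90 8E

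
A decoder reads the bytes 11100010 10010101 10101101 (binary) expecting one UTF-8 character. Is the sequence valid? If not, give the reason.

valid

Leading byte 0xE2 = 11100010 → 3-byte form.
Continuation bytes 0x95=10010101, 0xAD=10101101 all match 10xxxxxx.
Decoded value 0x256D is ≥ 0x800 (shortest form) and not a surrogate.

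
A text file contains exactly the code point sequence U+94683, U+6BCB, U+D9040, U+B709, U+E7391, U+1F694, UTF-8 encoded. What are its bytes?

F2 94 9A 83 E6 AF 8B F3 99 81 80 EB 9C 89 F3 A7 8E 91 F0 9F 9A 94

U+94683: 4-byte form → F2 94 9A 83.
U+6BCB: 3-byte form → E6 AF 8B.
U+D9040: 4-byte form → F3 99 81 80.
U+B709: 3-byte form → EB 9C 89.
U+E7391: 4-byte form → F3 A7 8E 91.
U+1F694: 4-byte form → F0 9F 9A 94.
Concatenated (22 bytes): F2 94 9A 83 E6 AF 8B F3 99 81 80 EB 9C 89 F3 A7 8E 91 F0 9F 9A 94.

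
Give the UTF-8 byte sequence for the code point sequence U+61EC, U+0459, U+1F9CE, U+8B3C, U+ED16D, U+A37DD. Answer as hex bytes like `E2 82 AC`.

E6 87 AC D1 99 F0 9F A7 8E E8 AC BC F3 AD 85 AD F2 A3 9F 9D

U+61EC: 3-byte form → E6 87 AC.
U+0459: 2-byte form → D1 99.
U+1F9CE: 4-byte form → F0 9F A7 8E.
U+8B3C: 3-byte form → E8 AC BC.
U+ED16D: 4-byte form → F3 AD 85 AD.
U+A37DD: 4-byte form → F2 A3 9F 9D.
Concatenated (20 bytes): E6 87 AC D1 99 F0 9F A7 8E E8 AC BC F3 AD 85 AD F2 A3 9F 9D.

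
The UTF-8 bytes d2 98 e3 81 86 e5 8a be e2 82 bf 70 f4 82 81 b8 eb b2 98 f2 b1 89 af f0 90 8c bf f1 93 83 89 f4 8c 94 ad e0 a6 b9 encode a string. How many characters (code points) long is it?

Byte at offset 0: 0xD2 = 11010010 → 2-byte char (#1). Advance 2.
Byte at offset 2: 0xE3 = 11100011 → 3-byte char (#2). Advance 3.
Byte at offset 5: 0xE5 = 11100101 → 3-byte char (#3). Advance 3.
Byte at offset 8: 0xE2 = 11100010 → 3-byte char (#4). Advance 3.
Byte at offset 11: 0x70 = 01110000 → 1-byte char (#5). Advance 1.
Byte at offset 12: 0xF4 = 11110100 → 4-byte char (#6). Advance 4.
Byte at offset 16: 0xEB = 11101011 → 3-byte char (#7). Advance 3.
Byte at offset 19: 0xF2 = 11110010 → 4-byte char (#8). Advance 4.
Byte at offset 23: 0xF0 = 11110000 → 4-byte char (#9). Advance 4.
Byte at offset 27: 0xF1 = 11110001 → 4-byte char (#10). Advance 4.
Byte at offset 31: 0xF4 = 11110100 → 4-byte char (#11). Advance 4.
Byte at offset 35: 0xE0 = 11100000 → 3-byte char (#12). Advance 3.
Reached end at offset 38 after 12 code points.

12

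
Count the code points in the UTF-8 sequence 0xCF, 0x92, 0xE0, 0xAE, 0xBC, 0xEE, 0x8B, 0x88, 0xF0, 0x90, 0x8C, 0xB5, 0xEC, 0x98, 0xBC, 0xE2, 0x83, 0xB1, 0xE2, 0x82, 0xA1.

Byte at offset 0: 0xCF = 11001111 → 2-byte char (#1). Advance 2.
Byte at offset 2: 0xE0 = 11100000 → 3-byte char (#2). Advance 3.
Byte at offset 5: 0xEE = 11101110 → 3-byte char (#3). Advance 3.
Byte at offset 8: 0xF0 = 11110000 → 4-byte char (#4). Advance 4.
Byte at offset 12: 0xEC = 11101100 → 3-byte char (#5). Advance 3.
Byte at offset 15: 0xE2 = 11100010 → 3-byte char (#6). Advance 3.
Byte at offset 18: 0xE2 = 11100010 → 3-byte char (#7). Advance 3.
Reached end at offset 21 after 7 code points.

7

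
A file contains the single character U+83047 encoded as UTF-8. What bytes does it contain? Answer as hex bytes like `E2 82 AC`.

F2 83 81 87

U+83047 = 0x83047 = 536647 decimal. In range U+10000–U+10FFFF → 4-byte form: 11110xxx 10xxxxxx 10xxxxxx 10xxxxxx.
Binary (21 bits): 010000011000001000111.
Split 3+6+6+6: 010 | 000011 | 000001 | 000111.
Byte 1: 11110010 = 0xF2.
Byte 2: 10000011 = 0x83.
Byte 3: 10000001 = 0x81.
Byte 4: 10000111 = 0x87.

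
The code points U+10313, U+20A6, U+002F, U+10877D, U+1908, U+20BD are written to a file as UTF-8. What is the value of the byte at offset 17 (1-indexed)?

1-indexed offset 17 is 0-indexed offset 16.
U+10313 → 4-byte form F0 90 8C 93 at offsets 0–3.
U+20A6 → 3-byte form E2 82 A6 at offsets 4–6.
U+002F → 1-byte form 2F at offsets 7–7.
U+10877D → 4-byte form F4 88 9D BD at offsets 8–11.
U+1908 → 3-byte form E1 A4 88 at offsets 12–14.
U+20BD → 3-byte form E2 82 BD at offsets 15–17.
Offset 16 falls in char 6's range; it's byte 2 of E2 82 BD = 0x82.

0x82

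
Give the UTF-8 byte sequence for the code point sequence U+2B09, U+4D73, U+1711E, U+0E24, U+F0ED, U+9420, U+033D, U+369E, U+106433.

E2 AC 89 E4 B5 B3 F0 97 84 9E E0 B8 A4 EF 83 AD E9 90 A0 CC BD E3 9A 9E F4 86 90 B3

U+2B09: 3-byte form → E2 AC 89.
U+4D73: 3-byte form → E4 B5 B3.
U+1711E: 4-byte form → F0 97 84 9E.
U+0E24: 3-byte form → E0 B8 A4.
U+F0ED: 3-byte form → EF 83 AD.
U+9420: 3-byte form → E9 90 A0.
U+033D: 2-byte form → CC BD.
U+369E: 3-byte form → E3 9A 9E.
U+106433: 4-byte form → F4 86 90 B3.
Concatenated (28 bytes): E2 AC 89 E4 B5 B3 F0 97 84 9E E0 B8 A4 EF 83 AD E9 90 A0 CC BD E3 9A 9E F4 86 90 B3.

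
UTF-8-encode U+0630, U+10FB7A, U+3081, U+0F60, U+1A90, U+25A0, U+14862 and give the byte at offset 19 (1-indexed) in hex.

0xF0

1-indexed offset 19 is 0-indexed offset 18.
U+0630 → 2-byte form D8 B0 at offsets 0–1.
U+10FB7A → 4-byte form F4 8F AD BA at offsets 2–5.
U+3081 → 3-byte form E3 82 81 at offsets 6–8.
U+0F60 → 3-byte form E0 BD A0 at offsets 9–11.
U+1A90 → 3-byte form E1 AA 90 at offsets 12–14.
U+25A0 → 3-byte form E2 96 A0 at offsets 15–17.
U+14862 → 4-byte form F0 94 A1 A2 at offsets 18–21.
Offset 18 falls in char 7's range; it's byte 1 of F0 94 A1 A2 = 0xF0.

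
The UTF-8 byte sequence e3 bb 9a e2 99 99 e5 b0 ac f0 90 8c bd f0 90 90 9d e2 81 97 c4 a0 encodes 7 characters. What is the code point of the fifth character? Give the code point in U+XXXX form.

Offset 0: leading byte 0xE3 = 11100011 → 3-byte char #1 = E3 BB 9A.
Offset 3: leading byte 0xE2 = 11100010 → 3-byte char #2 = E2 99 99.
Offset 6: leading byte 0xE5 = 11100101 → 3-byte char #3 = E5 B0 AC.
Offset 9: leading byte 0xF0 = 11110000 → 4-byte char #4 = F0 90 8C BD.
Offset 13: leading byte 0xF0 = 11110000 → 4-byte char #5 = F0 90 90 9D.
Leading byte 0xF0 = 11110000 matches 11110xxx → 4-byte sequence.
Byte 1: 0xF0 = 11110000, payload 000 (3 bits).
Byte 2: 0x90 = 10010000 (10xxxxxx ✓), payload 010000.
Byte 3: 0x90 = 10010000 (10xxxxxx ✓), payload 010000.
Byte 4: 0x9D = 10011101 (10xxxxxx ✓), payload 011101.
Concatenate: 000010000010000011101 = 0x1041D (21 bits → U+1041D).

U+1041D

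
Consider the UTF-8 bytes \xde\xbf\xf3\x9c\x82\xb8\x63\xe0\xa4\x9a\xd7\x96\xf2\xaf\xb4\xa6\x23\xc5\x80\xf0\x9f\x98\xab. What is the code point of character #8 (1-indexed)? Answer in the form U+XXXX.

Offset 0: leading byte 0xDE = 11011110 → 2-byte char #1 = DE BF.
Offset 2: leading byte 0xF3 = 11110011 → 4-byte char #2 = F3 9C 82 B8.
Offset 6: leading byte 0x63 = 01100011 → 1-byte char #3 = 63.
Offset 7: leading byte 0xE0 = 11100000 → 3-byte char #4 = E0 A4 9A.
Offset 10: leading byte 0xD7 = 11010111 → 2-byte char #5 = D7 96.
Offset 12: leading byte 0xF2 = 11110010 → 4-byte char #6 = F2 AF B4 A6.
Offset 16: leading byte 0x23 = 00100011 → 1-byte char #7 = 23.
Offset 17: leading byte 0xC5 = 11000101 → 2-byte char #8 = C5 80.
Leading byte 0xC5 = 11000101 matches 110xxxxx → 2-byte sequence.
Byte 1: 0xC5 = 11000101, payload 00101 (5 bits).
Byte 2: 0x80 = 10000000 (10xxxxxx ✓), payload 000000.
Concatenate: 00101000000 = 0x140 (11 bits → U+0140).

U+0140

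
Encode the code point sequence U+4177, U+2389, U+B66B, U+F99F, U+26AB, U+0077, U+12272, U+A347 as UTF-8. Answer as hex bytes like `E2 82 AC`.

U+4177: 3-byte form → E4 85 B7.
U+2389: 3-byte form → E2 8E 89.
U+B66B: 3-byte form → EB 99 AB.
U+F99F: 3-byte form → EF A6 9F.
U+26AB: 3-byte form → E2 9A AB.
U+0077: 1-byte form → 77.
U+12272: 4-byte form → F0 92 89 B2.
U+A347: 3-byte form → EA 8D 87.
Concatenated (23 bytes): E4 85 B7 E2 8E 89 EB 99 AB EF A6 9F E2 9A AB 77 F0 92 89 B2 EA 8D 87.

E4 85 B7 E2 8E 89 EB 99 AB EF A6 9F E2 9A AB 77 F0 92 89 B2 EA 8D 87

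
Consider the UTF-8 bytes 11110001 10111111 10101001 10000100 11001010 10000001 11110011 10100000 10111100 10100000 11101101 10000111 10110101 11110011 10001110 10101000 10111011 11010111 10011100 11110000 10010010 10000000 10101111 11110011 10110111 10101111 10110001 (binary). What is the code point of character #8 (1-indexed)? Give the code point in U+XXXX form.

U+F7BF1

Offset 0: leading byte 0xF1 = 11110001 → 4-byte char #1 = F1 BF A9 84.
Offset 4: leading byte 0xCA = 11001010 → 2-byte char #2 = CA 81.
Offset 6: leading byte 0xF3 = 11110011 → 4-byte char #3 = F3 A0 BC A0.
Offset 10: leading byte 0xED = 11101101 → 3-byte char #4 = ED 87 B5.
Offset 13: leading byte 0xF3 = 11110011 → 4-byte char #5 = F3 8E A8 BB.
Offset 17: leading byte 0xD7 = 11010111 → 2-byte char #6 = D7 9C.
Offset 19: leading byte 0xF0 = 11110000 → 4-byte char #7 = F0 92 80 AF.
Offset 23: leading byte 0xF3 = 11110011 → 4-byte char #8 = F3 B7 AF B1.
Leading byte 0xF3 = 11110011 matches 11110xxx → 4-byte sequence.
Byte 1: 0xF3 = 11110011, payload 011 (3 bits).
Byte 2: 0xB7 = 10110111 (10xxxxxx ✓), payload 110111.
Byte 3: 0xAF = 10101111 (10xxxxxx ✓), payload 101111.
Byte 4: 0xB1 = 10110001 (10xxxxxx ✓), payload 110001.
Concatenate: 011110111101111110001 = 0xF7BF1 (21 bits → U+F7BF1).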